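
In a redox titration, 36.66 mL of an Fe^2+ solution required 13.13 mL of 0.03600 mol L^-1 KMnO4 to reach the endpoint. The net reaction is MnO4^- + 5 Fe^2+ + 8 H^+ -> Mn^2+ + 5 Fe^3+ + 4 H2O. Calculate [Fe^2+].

0.0645 M

n(KMnO4) = 0.03600 x 0.01313 = 0.0004727 mol.
From the balanced equation, 1 mol KMnO4 reacts with 5 mol Fe^2+, so n(Fe^2+) = 0.0004727 x 5/1 = 0.002363 mol.
[Fe^2+] = 0.002363 / 0.03666 L = 0.0645 M.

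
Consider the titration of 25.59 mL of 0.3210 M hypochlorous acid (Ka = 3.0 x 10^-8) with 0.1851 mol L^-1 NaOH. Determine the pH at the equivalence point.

10.30

n(HClO) = 0.3210 x 0.02559 = 0.008214 mol; V(NaOH) at equivalence = 0.008214/0.1851 = 0.04438 L.
At equivalence all the acid is converted to ClO-; total volume = 0.02559 + 0.04438 = 0.06997 L, so [ClO-] = 0.008214/0.06997 = 0.1174 M.
Kb = Kw/Ka = 1.0e-14 / 3.0 x 10^-8 = 3.33e-7.
[OH^-] = sqrt(Kb x [ClO-]) = sqrt(3.33e-7 x 0.1174) = 0.000198 M.
pOH = 3.70, so pH = 14.00 - 3.70 = 10.30.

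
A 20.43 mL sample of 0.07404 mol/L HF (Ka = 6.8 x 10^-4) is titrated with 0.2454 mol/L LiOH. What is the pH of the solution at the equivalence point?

7.96

n(HF) = 0.07404 x 0.02043 = 0.001513 mol; V(LiOH) at equivalence = 0.001513/0.2454 = 0.006164 L.
At equivalence all the acid is converted to F-; total volume = 0.02043 + 0.006164 = 0.02659 L, so [F-] = 0.001513/0.02659 = 0.05688 M.
Kb = Kw/Ka = 1.0e-14 / 6.8 x 10^-4 = 1.47e-11.
[OH^-] = sqrt(Kb x [F-]) = sqrt(1.47e-11 x 0.05688) = 9.15e-7 M.
pOH = 6.04, so pH = 14.00 - 6.04 = 7.96.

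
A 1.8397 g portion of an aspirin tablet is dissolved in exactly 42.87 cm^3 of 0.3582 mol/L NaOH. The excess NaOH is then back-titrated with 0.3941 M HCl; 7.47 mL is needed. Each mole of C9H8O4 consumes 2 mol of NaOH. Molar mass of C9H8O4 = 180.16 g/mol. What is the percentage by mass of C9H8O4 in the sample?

60.8%

Total n(NaOH) added = 0.3582 x 0.04287 = 0.01536 mol.
n(HCl) used = 0.3941 x 0.007470 = 0.002944 mol, which equals the excess n(NaOH).
So n(NaOH) consumed by the sample = 0.01536 - 0.002944 = 0.01241 mol.
n(C9H8O4) = 0.01241 / 2 = 0.006206 mol.
mass C9H8O4 = 0.006206 x 180.16 = 1.118 g, so %C9H8O4 = 1.118/1.8397 x 100 = 60.8%.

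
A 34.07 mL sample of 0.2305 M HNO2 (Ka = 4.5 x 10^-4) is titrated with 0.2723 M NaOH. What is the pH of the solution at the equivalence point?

n(HNO2) = 0.2305 x 0.03407 = 0.007853 mol; V(NaOH) at equivalence = 0.007853/0.2723 = 0.02884 L.
At equivalence all the acid is converted to NO2-; total volume = 0.03407 + 0.02884 = 0.06291 L, so [NO2-] = 0.007853/0.06291 = 0.1248 M.
Kb = Kw/Ka = 1.0e-14 / 4.5 x 10^-4 = 2.22e-11.
[OH^-] = sqrt(Kb x [NO2-]) = sqrt(2.22e-11 x 0.1248) = 1.67e-6 M.
pOH = 5.78, so pH = 14.00 - 5.78 = 8.22.

8.22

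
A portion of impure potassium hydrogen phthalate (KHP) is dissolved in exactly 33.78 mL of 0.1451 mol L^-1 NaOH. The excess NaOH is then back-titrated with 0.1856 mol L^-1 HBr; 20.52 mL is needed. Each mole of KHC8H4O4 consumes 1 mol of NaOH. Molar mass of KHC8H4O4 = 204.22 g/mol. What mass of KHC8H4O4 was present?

Total n(NaOH) added = 0.1451 x 0.03378 = 0.004901 mol.
n(HBr) used = 0.1856 x 0.02052 = 0.003809 mol, which equals the excess n(NaOH).
So n(NaOH) consumed by the sample = 0.004901 - 0.003809 = 0.001093 mol.
n(KHC8H4O4) = 0.001093 / 1 = 0.001093 mol.
mass = 0.001093 mol x 204.22 g/mol = 0.223 g.

0.223 g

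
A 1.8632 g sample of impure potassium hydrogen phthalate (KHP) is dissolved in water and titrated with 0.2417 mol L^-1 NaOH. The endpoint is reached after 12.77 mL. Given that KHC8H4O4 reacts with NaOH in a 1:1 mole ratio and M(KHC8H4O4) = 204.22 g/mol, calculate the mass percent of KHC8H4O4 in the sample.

33.8%

n(NaOH) = 0.2417 x 0.01277 = 0.003087 mol.
n(KHC8H4O4) = 0.003087 / 1 = 0.003087 mol.
mass of KHC8H4O4 = 0.003087 x 204.22 = 0.6303 g.
% purity = 0.6303 / 1.8632 x 100 = 33.8%.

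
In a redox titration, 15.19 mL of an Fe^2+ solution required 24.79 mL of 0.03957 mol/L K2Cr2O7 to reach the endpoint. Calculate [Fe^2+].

0.387 M

n(K2Cr2O7) = 0.03957 x 0.02479 = 0.0009809 mol.
From the balanced equation, 1 mol K2Cr2O7 reacts with 6 mol Fe^2+, so n(Fe^2+) = 0.0009809 x 6/1 = 0.005886 mol.
[Fe^2+] = 0.005886 / 0.01519 L = 0.387 M.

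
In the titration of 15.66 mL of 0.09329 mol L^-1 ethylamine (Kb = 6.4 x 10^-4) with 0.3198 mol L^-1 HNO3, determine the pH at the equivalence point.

n(C2H5NH2) = 0.09329 x 0.01566 = 0.001461 mol; V(HNO3) at equivalence = 0.001461/0.3198 = 0.004568 L.
At equivalence the base is fully converted to C2H5NH3+; total volume = 0.02023 L, so [C2H5NH3+] = 0.001461/0.02023 = 0.07222 M.
Ka(C2H5NH3+) = Kw/Kb = 1.0e-14 / 6.4 x 10^-4 = 1.56e-11.
[H^+] = sqrt(Ka x [C2H5NH3+]) = sqrt(1.56e-11 x 0.07222) = 1.06e-6 M.
pH = -log(1.06e-6) = 5.97.

5.97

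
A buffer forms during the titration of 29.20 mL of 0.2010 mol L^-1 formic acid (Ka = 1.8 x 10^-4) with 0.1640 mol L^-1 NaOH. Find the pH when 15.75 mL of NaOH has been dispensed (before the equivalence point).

Initial n(HCOOH) = 0.2010 x 0.02920 = 0.005869 mol.
n(NaOH) added = 0.1640 x 0.01575 = 0.002583 mol, converting that many moles of HCOOH to HCOO-.
Remaining n(HCOOH) = 0.003286 mol; n(HCOO-) = 0.002583 mol.
By Henderson-Hasselbalch, pH = pKa + log([A^-]/[HA]) = 3.74 + log(0.002583/0.003286) = 3.74 + (-0.10) = 3.64.

3.64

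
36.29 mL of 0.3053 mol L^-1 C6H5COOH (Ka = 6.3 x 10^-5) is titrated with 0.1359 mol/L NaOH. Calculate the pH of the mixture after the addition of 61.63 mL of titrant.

Initial n(C6H5COOH) = 0.3053 x 0.03629 = 0.01108 mol.
n(NaOH) added = 0.1359 x 0.06163 = 0.008376 mol, converting that many moles of C6H5COOH to C6H5COO-.
Remaining n(C6H5COOH) = 0.002704 mol; n(C6H5COO-) = 0.008376 mol.
By Henderson-Hasselbalch, pH = pKa + log([A^-]/[HA]) = 4.20 + log(0.008376/0.002704) = 4.20 + (+0.49) = 4.69.

4.69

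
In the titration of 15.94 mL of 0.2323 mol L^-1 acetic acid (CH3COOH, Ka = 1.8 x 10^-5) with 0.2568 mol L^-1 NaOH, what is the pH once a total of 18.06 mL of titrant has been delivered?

n(acid) = 0.2323 x 0.01594 = 0.003703 mol; n(NaOH) added = 0.2568 x 0.01806 = 0.004638 mol.
Base is in excess by 0.004638 - 0.003703 = 0.0009349 mol in a total volume of 0.03400 L.
[OH^-] = 0.0009349/0.03400 = 0.02750 M, so pOH = 1.56 and pH = 14.00 - 1.56 = 12.44.

12.44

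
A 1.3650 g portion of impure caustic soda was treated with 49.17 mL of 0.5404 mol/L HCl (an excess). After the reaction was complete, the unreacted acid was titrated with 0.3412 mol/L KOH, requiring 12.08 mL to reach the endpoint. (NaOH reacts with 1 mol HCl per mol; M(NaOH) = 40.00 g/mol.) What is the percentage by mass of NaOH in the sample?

Total n(HCl) added = 0.5404 x 0.04917 = 0.02657 mol.
n(KOH) used = 0.3412 x 0.01208 = 0.004122 mol, which equals the excess n(HCl).
So n(HCl) consumed by the sample = 0.02657 - 0.004122 = 0.02245 mol.
n(NaOH) = 0.02245 / 1 = 0.02245 mol.
mass NaOH = 0.02245 x 40.00 = 0.8980 g, so %NaOH = 0.8980/1.3650 x 100 = 65.8%.

65.8%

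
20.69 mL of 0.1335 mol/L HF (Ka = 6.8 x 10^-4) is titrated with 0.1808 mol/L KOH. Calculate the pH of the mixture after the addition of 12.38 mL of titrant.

Initial n(HF) = 0.1335 x 0.02069 = 0.002762 mol.
n(KOH) added = 0.1808 x 0.01238 = 0.002238 mol, converting that many moles of HF to F-.
Remaining n(HF) = 0.0005238 mol; n(F-) = 0.002238 mol.
By Henderson-Hasselbalch, pH = pKa + log([A^-]/[HA]) = 3.17 + log(0.002238/0.0005238) = 3.17 + (+0.63) = 3.80.

3.80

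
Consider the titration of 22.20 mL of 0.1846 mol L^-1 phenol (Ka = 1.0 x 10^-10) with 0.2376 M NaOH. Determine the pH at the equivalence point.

11.51

n(C6H5OH) = 0.1846 x 0.02220 = 0.004098 mol; V(NaOH) at equivalence = 0.004098/0.2376 = 0.01725 L.
At equivalence all the acid is converted to C6H5O-; total volume = 0.02220 + 0.01725 = 0.03945 L, so [C6H5O-] = 0.004098/0.03945 = 0.1039 M.
Kb = Kw/Ka = 1.0e-14 / 1.0 x 10^-10 = 0.000100.
[OH^-] = sqrt(Kb x [C6H5O-]) = sqrt(0.000100 x 0.1039) = 0.00322 M.
pOH = 2.49, so pH = 14.00 - 2.49 = 11.51.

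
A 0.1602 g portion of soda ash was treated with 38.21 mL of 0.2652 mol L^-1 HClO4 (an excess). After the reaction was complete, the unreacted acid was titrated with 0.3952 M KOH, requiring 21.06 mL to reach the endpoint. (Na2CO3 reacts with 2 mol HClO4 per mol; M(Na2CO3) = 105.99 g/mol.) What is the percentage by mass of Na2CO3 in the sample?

Total n(HClO4) added = 0.2652 x 0.03821 = 0.01013 mol.
n(KOH) used = 0.3952 x 0.02106 = 0.008323 mol, which equals the excess n(HClO4).
So n(HClO4) consumed by the sample = 0.01013 - 0.008323 = 0.001810 mol.
n(Na2CO3) = 0.001810 / 2 = 0.0009052 mol.
mass Na2CO3 = 0.0009052 x 105.99 = 0.09594 g, so %Na2CO3 = 0.09594/0.1602 x 100 = 59.9%.

59.9%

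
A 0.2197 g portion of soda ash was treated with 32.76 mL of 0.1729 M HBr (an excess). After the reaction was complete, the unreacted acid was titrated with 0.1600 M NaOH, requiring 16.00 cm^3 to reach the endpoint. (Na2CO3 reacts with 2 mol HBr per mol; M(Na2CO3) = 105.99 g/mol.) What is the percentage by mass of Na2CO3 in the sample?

Total n(HBr) added = 0.1729 x 0.03276 = 0.005664 mol.
n(NaOH) used = 0.1600 x 0.01600 = 0.002560 mol, which equals the excess n(HBr).
So n(HBr) consumed by the sample = 0.005664 - 0.002560 = 0.003104 mol.
n(Na2CO3) = 0.003104 / 2 = 0.001552 mol.
mass Na2CO3 = 0.001552 x 105.99 = 0.1645 g, so %Na2CO3 = 0.1645/0.2197 x 100 = 74.9%.

74.9%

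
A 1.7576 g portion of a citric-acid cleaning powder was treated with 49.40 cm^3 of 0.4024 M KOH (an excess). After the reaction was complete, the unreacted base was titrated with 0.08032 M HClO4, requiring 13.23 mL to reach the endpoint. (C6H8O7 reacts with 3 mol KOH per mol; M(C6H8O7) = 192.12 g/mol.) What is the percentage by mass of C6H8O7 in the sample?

Total n(KOH) added = 0.4024 x 0.04940 = 0.01988 mol.
n(HClO4) used = 0.08032 x 0.01323 = 0.001063 mol, which equals the excess n(KOH).
So n(KOH) consumed by the sample = 0.01988 - 0.001063 = 0.01882 mol.
n(C6H8O7) = 0.01882 / 3 = 0.006272 mol.
mass C6H8O7 = 0.006272 x 192.12 = 1.205 g, so %C6H8O7 = 1.205/1.7576 x 100 = 68.6%.

68.6%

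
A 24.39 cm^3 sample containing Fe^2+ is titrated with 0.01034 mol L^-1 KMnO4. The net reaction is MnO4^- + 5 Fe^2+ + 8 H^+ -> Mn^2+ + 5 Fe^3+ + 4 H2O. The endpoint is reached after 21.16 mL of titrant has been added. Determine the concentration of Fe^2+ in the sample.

0.0449 M

n(KMnO4) = 0.01034 x 0.02116 = 0.0002188 mol.
From the balanced equation, 1 mol KMnO4 reacts with 5 mol Fe^2+, so n(Fe^2+) = 0.0002188 x 5/1 = 0.001094 mol.
[Fe^2+] = 0.001094 / 0.02439 L = 0.0449 M.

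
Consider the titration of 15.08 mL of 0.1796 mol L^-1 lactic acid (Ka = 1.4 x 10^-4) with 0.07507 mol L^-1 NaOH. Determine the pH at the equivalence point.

8.29

n(HC3H5O3) = 0.1796 x 0.01508 = 0.002708 mol; V(NaOH) at equivalence = 0.002708/0.07507 = 0.03608 L.
At equivalence all the acid is converted to C3H5O3-; total volume = 0.01508 + 0.03608 = 0.05116 L, so [C3H5O3-] = 0.002708/0.05116 = 0.05294 M.
Kb = Kw/Ka = 1.0e-14 / 1.4 x 10^-4 = 7.14e-11.
[OH^-] = sqrt(Kb x [C3H5O3-]) = sqrt(7.14e-11 x 0.05294) = 1.94e-6 M.
pOH = 5.71, so pH = 14.00 - 5.71 = 8.29.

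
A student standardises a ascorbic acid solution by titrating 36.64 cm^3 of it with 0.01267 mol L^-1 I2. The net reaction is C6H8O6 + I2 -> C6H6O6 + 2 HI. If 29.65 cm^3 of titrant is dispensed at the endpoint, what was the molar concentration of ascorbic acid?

0.0103 M

n(I2) = 0.01267 x 0.02965 = 0.0003757 mol.
From the balanced equation, 1 mol I2 reacts with 1 mol ascorbic acid, so n(ascorbic acid) = 0.0003757 x 1/1 = 0.0003757 mol.
[ascorbic acid] = 0.0003757 / 0.03664 L = 0.0103 M.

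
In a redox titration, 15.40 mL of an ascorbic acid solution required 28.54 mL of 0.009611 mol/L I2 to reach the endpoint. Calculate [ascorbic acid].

0.0178 M

n(I2) = 0.009611 x 0.02854 = 0.0002743 mol.
From the balanced equation, 1 mol I2 reacts with 1 mol ascorbic acid, so n(ascorbic acid) = 0.0002743 x 1/1 = 0.0002743 mol.
[ascorbic acid] = 0.0002743 / 0.01540 L = 0.0178 M.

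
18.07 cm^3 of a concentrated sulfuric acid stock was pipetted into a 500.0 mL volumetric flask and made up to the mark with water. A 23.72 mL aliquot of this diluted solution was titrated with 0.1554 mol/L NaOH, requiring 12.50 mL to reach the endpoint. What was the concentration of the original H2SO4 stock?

1.13 M

n(NaOH) = 0.1554 x 0.01250 = 0.001943 mol.
n(H2SO4) in the aliquot = 0.001943 x 1/2 = 0.0009713 mol.
[diluted H2SO4] = 0.0009713 / 0.02372 = 0.04095 M.
Dilution factor = 500.0/18.07 = 27.67, so [stock] = 0.04095 x 27.67 = 1.13 M.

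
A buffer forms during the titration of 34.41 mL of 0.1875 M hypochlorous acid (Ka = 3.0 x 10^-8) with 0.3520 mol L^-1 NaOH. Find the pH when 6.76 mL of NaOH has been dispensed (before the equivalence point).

7.29

Initial n(HClO) = 0.1875 x 0.03441 = 0.006452 mol.
n(NaOH) added = 0.3520 x 0.006760 = 0.002380 mol, converting that many moles of HClO to ClO-.
Remaining n(HClO) = 0.004072 mol; n(ClO-) = 0.002380 mol.
By Henderson-Hasselbalch, pH = pKa + log([A^-]/[HA]) = 7.52 + log(0.002380/0.004072) = 7.52 + (-0.23) = 7.29.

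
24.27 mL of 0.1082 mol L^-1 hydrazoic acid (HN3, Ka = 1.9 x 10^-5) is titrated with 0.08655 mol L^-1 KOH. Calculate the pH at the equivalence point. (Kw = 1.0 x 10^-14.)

8.70

n(HN3) = 0.1082 x 0.02427 = 0.002626 mol; V(KOH) at equivalence = 0.002626/0.08655 = 0.03034 L.
At equivalence all the acid is converted to N3-; total volume = 0.02427 + 0.03034 = 0.05461 L, so [N3-] = 0.002626/0.05461 = 0.04809 M.
Kb = Kw/Ka = 1.0e-14 / 1.9 x 10^-5 = 5.26e-10.
[OH^-] = sqrt(Kb x [N3-]) = sqrt(5.26e-10 x 0.04809) = 5.03e-6 M.
pOH = 5.30, so pH = 14.00 - 5.30 = 8.70.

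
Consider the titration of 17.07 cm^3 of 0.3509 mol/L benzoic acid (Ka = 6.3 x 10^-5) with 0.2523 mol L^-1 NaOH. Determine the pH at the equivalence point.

8.68

n(C6H5COOH) = 0.3509 x 0.01707 = 0.005990 mol; V(NaOH) at equivalence = 0.005990/0.2523 = 0.02374 L.
At equivalence all the acid is converted to C6H5COO-; total volume = 0.01707 + 0.02374 = 0.04081 L, so [C6H5COO-] = 0.005990/0.04081 = 0.1468 M.
Kb = Kw/Ka = 1.0e-14 / 6.3 x 10^-5 = 1.59e-10.
[OH^-] = sqrt(Kb x [C6H5COO-]) = sqrt(1.59e-10 x 0.1468) = 4.83e-6 M.
pOH = 5.32, so pH = 14.00 - 5.32 = 8.68.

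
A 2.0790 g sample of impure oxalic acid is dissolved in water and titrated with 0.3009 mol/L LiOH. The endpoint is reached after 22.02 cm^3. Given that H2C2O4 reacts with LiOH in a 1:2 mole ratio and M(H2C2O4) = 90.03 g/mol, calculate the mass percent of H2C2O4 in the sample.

14.3%

n(LiOH) = 0.3009 x 0.02202 = 0.006626 mol.
n(H2C2O4) = 0.006626 / 2 = 0.003313 mol.
mass of H2C2O4 = 0.003313 x 90.03 = 0.2983 g.
% purity = 0.2983 / 2.0790 x 100 = 14.3%.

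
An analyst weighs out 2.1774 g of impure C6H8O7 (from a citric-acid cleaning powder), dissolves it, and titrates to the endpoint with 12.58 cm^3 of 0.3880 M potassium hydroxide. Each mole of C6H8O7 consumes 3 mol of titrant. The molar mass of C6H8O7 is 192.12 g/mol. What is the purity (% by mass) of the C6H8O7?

n(KOH) = 0.3880 x 0.01258 = 0.004881 mol.
n(C6H8O7) = 0.004881 / 3 = 0.001627 mol.
mass of C6H8O7 = 0.001627 x 192.12 = 0.3126 g.
% purity = 0.3126 / 2.1774 x 100 = 14.4%.

14.4%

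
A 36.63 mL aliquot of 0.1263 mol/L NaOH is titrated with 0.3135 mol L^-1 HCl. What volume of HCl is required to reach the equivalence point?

n(NaOH) = 0.1263 mol/L x 0.03663 L = 0.004626 mol.
At equivalence n(HCl) = n(NaOH) = 0.004626 mol.
V(HCl) = 0.004626 / 0.3135 = 0.01476 L = 14.8 mL.

14.8 mL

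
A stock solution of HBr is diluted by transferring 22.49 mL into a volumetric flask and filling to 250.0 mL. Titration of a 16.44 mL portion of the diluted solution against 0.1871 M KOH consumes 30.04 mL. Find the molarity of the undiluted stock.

n(KOH) = 0.1871 x 0.03004 = 0.005620 mol.
n(HBr) in the aliquot = 0.005620 mol.
[diluted HBr] = 0.005620 / 0.01644 = 0.3419 M.
Dilution factor = 250.0/22.49 = 11.12, so [stock] = 0.3419 x 11.12 = 3.80 M.

3.80 M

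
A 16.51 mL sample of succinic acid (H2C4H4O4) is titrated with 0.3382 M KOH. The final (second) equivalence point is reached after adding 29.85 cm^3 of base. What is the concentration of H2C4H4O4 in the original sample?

n(KOH) = 0.3382 x 0.02985 = 0.01010 mol.
At the final (second) equivalence point, 2 mol OH^- react per mol H2C4H4O4, so n(H2C4H4O4) = 0.01010 / 2 = 0.005048 mol.
[H2C4H4O4] = 0.005048 / 0.01651 L = 0.306 M.

0.306 M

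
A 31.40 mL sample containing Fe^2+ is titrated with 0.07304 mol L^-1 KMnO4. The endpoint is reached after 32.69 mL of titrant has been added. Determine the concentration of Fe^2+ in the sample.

0.380 M

n(KMnO4) = 0.07304 x 0.03269 = 0.002388 mol.
From the balanced equation, 1 mol KMnO4 reacts with 5 mol Fe^2+, so n(Fe^2+) = 0.002388 x 5/1 = 0.01194 mol.
[Fe^2+] = 0.01194 / 0.03140 L = 0.380 M.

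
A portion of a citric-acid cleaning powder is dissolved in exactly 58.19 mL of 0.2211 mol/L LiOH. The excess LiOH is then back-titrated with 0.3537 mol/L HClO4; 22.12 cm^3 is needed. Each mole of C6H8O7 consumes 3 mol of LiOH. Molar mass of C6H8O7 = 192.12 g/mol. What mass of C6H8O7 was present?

Total n(LiOH) added = 0.2211 x 0.05819 = 0.01287 mol.
n(HClO4) used = 0.3537 x 0.02212 = 0.007824 mol, which equals the excess n(LiOH).
So n(LiOH) consumed by the sample = 0.01287 - 0.007824 = 0.005042 mol.
n(C6H8O7) = 0.005042 / 3 = 0.001681 mol.
mass = 0.001681 mol x 192.12 g/mol = 0.323 g.

0.323 g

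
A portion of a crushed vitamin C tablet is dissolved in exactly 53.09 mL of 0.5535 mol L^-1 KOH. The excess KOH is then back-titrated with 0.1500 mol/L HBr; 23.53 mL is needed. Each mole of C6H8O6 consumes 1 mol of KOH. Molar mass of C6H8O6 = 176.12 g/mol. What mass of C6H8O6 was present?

4.55 g

Total n(KOH) added = 0.5535 x 0.05309 = 0.02939 mol.
n(HBr) used = 0.1500 x 0.02353 = 0.003530 mol, which equals the excess n(KOH).
So n(KOH) consumed by the sample = 0.02939 - 0.003530 = 0.02586 mol.
n(C6H8O6) = 0.02586 / 1 = 0.02586 mol.
mass = 0.02586 mol x 176.12 g/mol = 4.55 g.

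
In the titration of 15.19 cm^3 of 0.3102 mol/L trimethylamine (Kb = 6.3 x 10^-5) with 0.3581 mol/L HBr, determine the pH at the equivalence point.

n((CH3)3N) = 0.3102 x 0.01519 = 0.004712 mol; V(HBr) at equivalence = 0.004712/0.3581 = 0.01316 L.
At equivalence the base is fully converted to (CH3)3NH+; total volume = 0.02835 L, so [(CH3)3NH+] = 0.004712/0.02835 = 0.1662 M.
Ka((CH3)3NH+) = Kw/Kb = 1.0e-14 / 6.3 x 10^-5 = 1.59e-10.
[H^+] = sqrt(Ka x [(CH3)3NH+]) = sqrt(1.59e-10 x 0.1662) = 5.14e-6 M.
pH = -log(5.14e-6) = 5.29.

5.29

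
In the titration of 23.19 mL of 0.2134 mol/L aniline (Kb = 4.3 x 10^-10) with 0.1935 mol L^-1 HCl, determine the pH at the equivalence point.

2.81

n(C6H5NH2) = 0.2134 x 0.02319 = 0.004949 mol; V(HCl) at equivalence = 0.004949/0.1935 = 0.02557 L.
At equivalence the base is fully converted to C6H5NH3+; total volume = 0.04876 L, so [C6H5NH3+] = 0.004949/0.04876 = 0.1015 M.
Ka(C6H5NH3+) = Kw/Kb = 1.0e-14 / 4.3 x 10^-10 = 2.33e-5.
[H^+] = sqrt(Ka x [C6H5NH3+]) = sqrt(2.33e-5 x 0.1015) = 0.00154 M.
pH = -log(0.00154) = 2.81.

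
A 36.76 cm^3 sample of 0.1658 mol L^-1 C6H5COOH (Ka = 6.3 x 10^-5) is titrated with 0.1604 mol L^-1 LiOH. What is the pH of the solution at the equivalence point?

8.56

n(C6H5COOH) = 0.1658 x 0.03676 = 0.006095 mol; V(LiOH) at equivalence = 0.006095/0.1604 = 0.03800 L.
At equivalence all the acid is converted to C6H5COO-; total volume = 0.03676 + 0.03800 = 0.07476 L, so [C6H5COO-] = 0.006095/0.07476 = 0.08153 M.
Kb = Kw/Ka = 1.0e-14 / 6.3 x 10^-5 = 1.59e-10.
[OH^-] = sqrt(Kb x [C6H5COO-]) = sqrt(1.59e-10 x 0.08153) = 3.60e-6 M.
pOH = 5.44, so pH = 14.00 - 5.44 = 8.56.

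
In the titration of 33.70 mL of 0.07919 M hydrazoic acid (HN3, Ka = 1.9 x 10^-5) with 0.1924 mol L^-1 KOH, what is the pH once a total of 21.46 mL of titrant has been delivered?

12.42

n(acid) = 0.07919 x 0.03370 = 0.002669 mol; n(KOH) added = 0.1924 x 0.02146 = 0.004129 mol.
Base is in excess by 0.004129 - 0.002669 = 0.001460 mol in a total volume of 0.05516 L.
[OH^-] = 0.001460/0.05516 = 0.02647 M, so pOH = 1.58 and pH = 14.00 - 1.58 = 12.42.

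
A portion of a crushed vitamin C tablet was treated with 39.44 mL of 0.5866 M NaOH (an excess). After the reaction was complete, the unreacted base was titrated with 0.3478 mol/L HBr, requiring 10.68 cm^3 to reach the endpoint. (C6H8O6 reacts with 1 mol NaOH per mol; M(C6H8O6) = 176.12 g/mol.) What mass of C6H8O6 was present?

Total n(NaOH) added = 0.5866 x 0.03944 = 0.02314 mol.
n(HBr) used = 0.3478 x 0.01068 = 0.003715 mol, which equals the excess n(NaOH).
So n(NaOH) consumed by the sample = 0.02314 - 0.003715 = 0.01942 mol.
n(C6H8O6) = 0.01942 / 1 = 0.01942 mol.
mass = 0.01942 mol x 176.12 g/mol = 3.42 g.

3.42 g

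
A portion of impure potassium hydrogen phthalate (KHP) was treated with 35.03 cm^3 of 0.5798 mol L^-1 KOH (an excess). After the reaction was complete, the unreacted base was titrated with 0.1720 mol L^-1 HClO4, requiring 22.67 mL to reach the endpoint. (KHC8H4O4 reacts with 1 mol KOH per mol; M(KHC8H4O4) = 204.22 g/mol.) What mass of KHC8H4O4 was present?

3.35 g

Total n(KOH) added = 0.5798 x 0.03503 = 0.02031 mol.
n(HClO4) used = 0.1720 x 0.02267 = 0.003899 mol, which equals the excess n(KOH).
So n(KOH) consumed by the sample = 0.02031 - 0.003899 = 0.01641 mol.
n(KHC8H4O4) = 0.01641 / 1 = 0.01641 mol.
mass = 0.01641 mol x 204.22 g/mol = 3.35 g.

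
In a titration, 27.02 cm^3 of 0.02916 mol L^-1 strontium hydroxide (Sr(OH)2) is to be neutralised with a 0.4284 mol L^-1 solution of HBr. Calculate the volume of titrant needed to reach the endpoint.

3.68 mL

n(Sr(OH)2) = 0.02916 mol/L x 0.02702 L = 0.0007879 mol.
The neutralisation is 1 Sr(OH)2 : 2 HBr, so n(HBr) = 0.0007879 x 2/1 = 0.001576 mol.
V(HBr) = 0.001576 / 0.4284 = 0.003678 L = 3.68 mL.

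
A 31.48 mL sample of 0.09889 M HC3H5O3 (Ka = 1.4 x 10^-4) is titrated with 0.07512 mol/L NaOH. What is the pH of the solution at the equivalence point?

8.24

n(HC3H5O3) = 0.09889 x 0.03148 = 0.003113 mol; V(NaOH) at equivalence = 0.003113/0.07512 = 0.04144 L.
At equivalence all the acid is converted to C3H5O3-; total volume = 0.03148 + 0.04144 = 0.07292 L, so [C3H5O3-] = 0.003113/0.07292 = 0.04269 M.
Kb = Kw/Ka = 1.0e-14 / 1.4 x 10^-4 = 7.14e-11.
[OH^-] = sqrt(Kb x [C3H5O3-]) = sqrt(7.14e-11 x 0.04269) = 1.75e-6 M.
pOH = 5.76, so pH = 14.00 - 5.76 = 8.24.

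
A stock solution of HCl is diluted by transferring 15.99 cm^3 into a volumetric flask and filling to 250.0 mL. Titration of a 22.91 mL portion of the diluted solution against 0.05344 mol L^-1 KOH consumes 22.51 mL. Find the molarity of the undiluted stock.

0.821 M

n(KOH) = 0.05344 x 0.02251 = 0.001203 mol.
n(HCl) in the aliquot = 0.001203 mol.
[diluted HCl] = 0.001203 / 0.02291 = 0.05251 M.
Dilution factor = 250.0/15.99 = 15.63, so [stock] = 0.05251 x 15.63 = 0.821 M.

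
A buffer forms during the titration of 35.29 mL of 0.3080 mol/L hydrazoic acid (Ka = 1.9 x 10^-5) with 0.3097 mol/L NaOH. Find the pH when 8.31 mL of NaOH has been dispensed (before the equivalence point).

Initial n(HN3) = 0.3080 x 0.03529 = 0.01087 mol.
n(NaOH) added = 0.3097 x 0.008310 = 0.002574 mol, converting that many moles of HN3 to N3-.
Remaining n(HN3) = 0.008296 mol; n(N3-) = 0.002574 mol.
By Henderson-Hasselbalch, pH = pKa + log([A^-]/[HA]) = 4.72 + log(0.002574/0.008296) = 4.72 + (-0.51) = 4.21.

4.21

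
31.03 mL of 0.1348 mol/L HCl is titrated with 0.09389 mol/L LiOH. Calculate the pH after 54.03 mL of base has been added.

12.02

n(acid) = 0.1348 x 0.03103 = 0.004183 mol; n(LiOH) added = 0.09389 x 0.05403 = 0.005073 mol.
Base is in excess by 0.005073 - 0.004183 = 0.0008900 mol in a total volume of 0.08506 L.
[OH^-] = 0.0008900/0.08506 = 0.01046 M, so pOH = 1.98 and pH = 14.00 - 1.98 = 12.02.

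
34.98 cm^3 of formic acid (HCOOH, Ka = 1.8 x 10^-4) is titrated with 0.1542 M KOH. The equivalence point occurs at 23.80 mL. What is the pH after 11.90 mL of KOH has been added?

3.74

11.90 mL is exactly half the equivalence volume (23.80/2), i.e. the half-equivalence point.
There, n(HA) = n(A^-), so pH = pKa = -log(1.8 x 10^-4) = 3.74.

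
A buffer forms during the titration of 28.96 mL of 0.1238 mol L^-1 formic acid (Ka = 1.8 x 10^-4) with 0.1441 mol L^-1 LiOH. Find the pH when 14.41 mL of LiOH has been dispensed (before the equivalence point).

3.88

Initial n(HCOOH) = 0.1238 x 0.02896 = 0.003585 mol.
n(LiOH) added = 0.1441 x 0.01441 = 0.002076 mol, converting that many moles of HCOOH to HCOO-.
Remaining n(HCOOH) = 0.001509 mol; n(HCOO-) = 0.002076 mol.
By Henderson-Hasselbalch, pH = pKa + log([A^-]/[HA]) = 3.74 + log(0.002076/0.001509) = 3.74 + (+0.14) = 3.88.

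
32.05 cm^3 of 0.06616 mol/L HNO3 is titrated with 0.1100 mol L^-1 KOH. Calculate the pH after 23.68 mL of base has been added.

11.94

n(acid) = 0.06616 x 0.03205 = 0.002120 mol; n(KOH) added = 0.1100 x 0.02368 = 0.002605 mol.
Base is in excess by 0.002605 - 0.002120 = 0.0004844 mol in a total volume of 0.05573 L.
[OH^-] = 0.0004844/0.05573 = 0.008691 M, so pOH = 2.06 and pH = 14.00 - 2.06 = 11.94.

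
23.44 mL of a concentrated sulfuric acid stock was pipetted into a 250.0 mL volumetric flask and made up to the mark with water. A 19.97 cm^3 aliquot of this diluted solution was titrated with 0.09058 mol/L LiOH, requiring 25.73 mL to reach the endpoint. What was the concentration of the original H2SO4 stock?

0.622 M

n(LiOH) = 0.09058 x 0.02573 = 0.002331 mol.
n(H2SO4) in the aliquot = 0.002331 x 1/2 = 0.001165 mol.
[diluted H2SO4] = 0.001165 / 0.01997 = 0.05835 M.
Dilution factor = 250.0/23.44 = 10.67, so [stock] = 0.05835 x 10.67 = 0.622 M.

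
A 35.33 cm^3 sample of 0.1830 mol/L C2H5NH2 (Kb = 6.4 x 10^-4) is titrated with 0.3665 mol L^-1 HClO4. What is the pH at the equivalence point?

n(C2H5NH2) = 0.1830 x 0.03533 = 0.006465 mol; V(HClO4) at equivalence = 0.006465/0.3665 = 0.01764 L.
At equivalence the base is fully converted to C2H5NH3+; total volume = 0.05297 L, so [C2H5NH3+] = 0.006465/0.05297 = 0.1221 M.
Ka(C2H5NH3+) = Kw/Kb = 1.0e-14 / 6.4 x 10^-4 = 1.56e-11.
[H^+] = sqrt(Ka x [C2H5NH3+]) = sqrt(1.56e-11 x 0.1221) = 1.38e-6 M.
pH = -log(1.38e-6) = 5.86.

5.86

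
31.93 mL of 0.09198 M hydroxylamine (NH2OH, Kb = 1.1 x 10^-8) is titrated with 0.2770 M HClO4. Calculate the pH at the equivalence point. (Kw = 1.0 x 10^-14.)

3.60

n(NH2OH) = 0.09198 x 0.03193 = 0.002937 mol; V(HClO4) at equivalence = 0.002937/0.2770 = 0.01060 L.
At equivalence the base is fully converted to NH3OH+; total volume = 0.04253 L, so [NH3OH+] = 0.002937/0.04253 = 0.06905 M.
Ka(NH3OH+) = Kw/Kb = 1.0e-14 / 1.1 x 10^-8 = 9.09e-7.
[H^+] = sqrt(Ka x [NH3OH+]) = sqrt(9.09e-7 x 0.06905) = 0.000251 M.
pH = -log(0.000251) = 3.60.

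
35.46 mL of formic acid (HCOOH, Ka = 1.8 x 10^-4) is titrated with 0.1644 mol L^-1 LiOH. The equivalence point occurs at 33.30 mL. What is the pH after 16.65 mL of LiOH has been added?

16.65 mL is exactly half the equivalence volume (33.30/2), i.e. the half-equivalence point.
There, n(HA) = n(A^-), so pH = pKa = -log(1.8 x 10^-4) = 3.74.

3.74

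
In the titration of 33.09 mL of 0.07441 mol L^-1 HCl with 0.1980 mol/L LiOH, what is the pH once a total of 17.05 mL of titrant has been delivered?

n(acid) = 0.07441 x 0.03309 = 0.002462 mol; n(LiOH) added = 0.1980 x 0.01705 = 0.003376 mol.
Base is in excess by 0.003376 - 0.002462 = 0.0009137 mol in a total volume of 0.05014 L.
[OH^-] = 0.0009137/0.05014 = 0.01822 M, so pOH = 1.74 and pH = 14.00 - 1.74 = 12.26.

12.26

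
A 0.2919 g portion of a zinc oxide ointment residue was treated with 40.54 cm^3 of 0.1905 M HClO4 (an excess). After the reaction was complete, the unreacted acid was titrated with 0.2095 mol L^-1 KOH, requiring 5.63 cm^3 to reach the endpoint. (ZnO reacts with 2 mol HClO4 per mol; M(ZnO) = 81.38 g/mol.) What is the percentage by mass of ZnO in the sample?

91.2%

Total n(HClO4) added = 0.1905 x 0.04054 = 0.007723 mol.
n(KOH) used = 0.2095 x 0.005630 = 0.001179 mol, which equals the excess n(HClO4).
So n(HClO4) consumed by the sample = 0.007723 - 0.001179 = 0.006543 mol.
n(ZnO) = 0.006543 / 2 = 0.003272 mol.
mass ZnO = 0.003272 x 81.38 = 0.2663 g, so %ZnO = 0.2663/0.2919 x 100 = 91.2%.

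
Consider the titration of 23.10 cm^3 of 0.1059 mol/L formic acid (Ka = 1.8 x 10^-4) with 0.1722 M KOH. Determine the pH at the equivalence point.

n(HCOOH) = 0.1059 x 0.02310 = 0.002446 mol; V(KOH) at equivalence = 0.002446/0.1722 = 0.01421 L.
At equivalence all the acid is converted to HCOO-; total volume = 0.02310 + 0.01421 = 0.03731 L, so [HCOO-] = 0.002446/0.03731 = 0.06557 M.
Kb = Kw/Ka = 1.0e-14 / 1.8 x 10^-4 = 5.56e-11.
[OH^-] = sqrt(Kb x [HCOO-]) = sqrt(5.56e-11 x 0.06557) = 1.91e-6 M.
pOH = 5.72, so pH = 14.00 - 5.72 = 8.28.

8.28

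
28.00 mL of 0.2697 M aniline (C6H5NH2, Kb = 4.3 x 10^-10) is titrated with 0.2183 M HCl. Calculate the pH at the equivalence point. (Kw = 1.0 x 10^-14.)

2.78

n(C6H5NH2) = 0.2697 x 0.02800 = 0.007552 mol; V(HCl) at equivalence = 0.007552/0.2183 = 0.03459 L.
At equivalence the base is fully converted to C6H5NH3+; total volume = 0.06259 L, so [C6H5NH3+] = 0.007552/0.06259 = 0.1206 M.
Ka(C6H5NH3+) = Kw/Kb = 1.0e-14 / 4.3 x 10^-10 = 2.33e-5.
[H^+] = sqrt(Ka x [C6H5NH3+]) = sqrt(2.33e-5 x 0.1206) = 0.00168 M.
pH = -log(0.00168) = 2.78.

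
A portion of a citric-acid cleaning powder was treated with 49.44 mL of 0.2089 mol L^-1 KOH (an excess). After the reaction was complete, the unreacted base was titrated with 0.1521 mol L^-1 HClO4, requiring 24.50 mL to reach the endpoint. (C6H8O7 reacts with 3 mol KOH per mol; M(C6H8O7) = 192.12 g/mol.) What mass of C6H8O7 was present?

0.423 g

Total n(KOH) added = 0.2089 x 0.04944 = 0.01033 mol.
n(HClO4) used = 0.1521 x 0.02450 = 0.003726 mol, which equals the excess n(KOH).
So n(KOH) consumed by the sample = 0.01033 - 0.003726 = 0.006602 mol.
n(C6H8O7) = 0.006602 / 3 = 0.002201 mol.
mass = 0.002201 mol x 192.12 g/mol = 0.423 g.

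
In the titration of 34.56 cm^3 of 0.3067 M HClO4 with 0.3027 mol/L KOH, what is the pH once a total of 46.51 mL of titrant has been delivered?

n(acid) = 0.3067 x 0.03456 = 0.01060 mol; n(KOH) added = 0.3027 x 0.04651 = 0.01408 mol.
Base is in excess by 0.01408 - 0.01060 = 0.003479 mol in a total volume of 0.08107 L.
[OH^-] = 0.003479/0.08107 = 0.04291 M, so pOH = 1.37 and pH = 14.00 - 1.37 = 12.63.

12.63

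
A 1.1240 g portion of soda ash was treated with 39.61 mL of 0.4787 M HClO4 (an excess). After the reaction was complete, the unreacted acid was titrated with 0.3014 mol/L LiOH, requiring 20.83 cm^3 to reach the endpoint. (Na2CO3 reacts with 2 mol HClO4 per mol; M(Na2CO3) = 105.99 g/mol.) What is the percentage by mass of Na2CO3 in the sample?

59.8%

Total n(HClO4) added = 0.4787 x 0.03961 = 0.01896 mol.
n(LiOH) used = 0.3014 x 0.02083 = 0.006278 mol, which equals the excess n(HClO4).
So n(HClO4) consumed by the sample = 0.01896 - 0.006278 = 0.01268 mol.
n(Na2CO3) = 0.01268 / 2 = 0.006342 mol.
mass Na2CO3 = 0.006342 x 105.99 = 0.6721 g, so %Na2CO3 = 0.6721/1.1240 x 100 = 59.8%.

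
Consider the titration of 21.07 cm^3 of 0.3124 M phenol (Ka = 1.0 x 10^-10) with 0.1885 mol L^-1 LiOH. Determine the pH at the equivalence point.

11.54

n(C6H5OH) = 0.3124 x 0.02107 = 0.006582 mol; V(LiOH) at equivalence = 0.006582/0.1885 = 0.03492 L.
At equivalence all the acid is converted to C6H5O-; total volume = 0.02107 + 0.03492 = 0.05599 L, so [C6H5O-] = 0.006582/0.05599 = 0.1176 M.
Kb = Kw/Ka = 1.0e-14 / 1.0 x 10^-10 = 0.000100.
[OH^-] = sqrt(Kb x [C6H5O-]) = sqrt(0.000100 x 0.1176) = 0.00343 M.
pOH = 2.46, so pH = 14.00 - 2.46 = 11.54.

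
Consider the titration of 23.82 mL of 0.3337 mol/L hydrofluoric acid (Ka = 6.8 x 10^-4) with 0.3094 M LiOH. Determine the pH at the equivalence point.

8.19

n(HF) = 0.3337 x 0.02382 = 0.007949 mol; V(LiOH) at equivalence = 0.007949/0.3094 = 0.02569 L.
At equivalence all the acid is converted to F-; total volume = 0.02382 + 0.02569 = 0.04951 L, so [F-] = 0.007949/0.04951 = 0.1605 M.
Kb = Kw/Ka = 1.0e-14 / 6.8 x 10^-4 = 1.47e-11.
[OH^-] = sqrt(Kb x [F-]) = sqrt(1.47e-11 x 0.1605) = 1.54e-6 M.
pOH = 5.81, so pH = 14.00 - 5.81 = 8.19.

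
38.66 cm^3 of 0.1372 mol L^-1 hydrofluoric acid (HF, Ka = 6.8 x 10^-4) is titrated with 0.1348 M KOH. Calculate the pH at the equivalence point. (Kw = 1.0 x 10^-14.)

n(HF) = 0.1372 x 0.03866 = 0.005304 mol; V(KOH) at equivalence = 0.005304/0.1348 = 0.03935 L.
At equivalence all the acid is converted to F-; total volume = 0.03866 + 0.03935 = 0.07801 L, so [F-] = 0.005304/0.07801 = 0.06799 M.
Kb = Kw/Ka = 1.0e-14 / 6.8 x 10^-4 = 1.47e-11.
[OH^-] = sqrt(Kb x [F-]) = sqrt(1.47e-11 x 0.06799) = 1.00e-6 M.
pOH = 6.00, so pH = 14.00 - 6.00 = 8.00.

8.00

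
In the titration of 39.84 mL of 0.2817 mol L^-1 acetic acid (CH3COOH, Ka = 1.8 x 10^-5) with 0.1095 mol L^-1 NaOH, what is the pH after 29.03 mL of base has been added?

4.34

Initial n(CH3COOH) = 0.2817 x 0.03984 = 0.01122 mol.
n(NaOH) added = 0.1095 x 0.02903 = 0.003179 mol, converting that many moles of CH3COOH to CH3COO-.
Remaining n(CH3COOH) = 0.008044 mol; n(CH3COO-) = 0.003179 mol.
By Henderson-Hasselbalch, pH = pKa + log([A^-]/[HA]) = 4.74 + log(0.003179/0.008044) = 4.74 + (-0.40) = 4.34.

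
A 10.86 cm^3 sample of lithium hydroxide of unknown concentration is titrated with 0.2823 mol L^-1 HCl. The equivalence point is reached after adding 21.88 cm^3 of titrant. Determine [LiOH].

n(HCl) delivered = 0.2823 x 0.02188 = 0.006177 mol.
For a 1:1 reaction, n(LiOH) = 0.006177 mol.
[LiOH] = 0.006177 mol / 0.01086 L = 0.569 M.

0.569 M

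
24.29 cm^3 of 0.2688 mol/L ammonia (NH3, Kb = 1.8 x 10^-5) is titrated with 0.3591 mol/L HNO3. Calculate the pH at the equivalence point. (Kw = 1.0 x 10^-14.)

5.03

n(NH3) = 0.2688 x 0.02429 = 0.006529 mol; V(HNO3) at equivalence = 0.006529/0.3591 = 0.01818 L.
At equivalence the base is fully converted to NH4+; total volume = 0.04247 L, so [NH4+] = 0.006529/0.04247 = 0.1537 M.
Ka(NH4+) = Kw/Kb = 1.0e-14 / 1.8 x 10^-5 = 5.56e-10.
[H^+] = sqrt(Ka x [NH4+]) = sqrt(5.56e-10 x 0.1537) = 9.24e-6 M.
pH = -log(9.24e-6) = 5.03.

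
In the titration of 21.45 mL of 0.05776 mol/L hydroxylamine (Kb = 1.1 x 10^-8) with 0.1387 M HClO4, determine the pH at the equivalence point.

n(NH2OH) = 0.05776 x 0.02145 = 0.001239 mol; V(HClO4) at equivalence = 0.001239/0.1387 = 0.008933 L.
At equivalence the base is fully converted to NH3OH+; total volume = 0.03038 L, so [NH3OH+] = 0.001239/0.03038 = 0.04078 M.
Ka(NH3OH+) = Kw/Kb = 1.0e-14 / 1.1 x 10^-8 = 9.09e-7.
[H^+] = sqrt(Ka x [NH3OH+]) = sqrt(9.09e-7 x 0.04078) = 0.000193 M.
pH = -log(0.000193) = 3.72.

3.72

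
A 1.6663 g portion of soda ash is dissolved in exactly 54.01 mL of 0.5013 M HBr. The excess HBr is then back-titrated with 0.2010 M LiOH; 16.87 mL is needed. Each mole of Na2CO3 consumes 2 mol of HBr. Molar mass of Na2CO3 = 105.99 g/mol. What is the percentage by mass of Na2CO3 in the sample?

75.3%

Total n(HBr) added = 0.5013 x 0.05401 = 0.02708 mol.
n(LiOH) used = 0.2010 x 0.01687 = 0.003391 mol, which equals the excess n(HBr).
So n(HBr) consumed by the sample = 0.02708 - 0.003391 = 0.02368 mol.
n(Na2CO3) = 0.02368 / 2 = 0.01184 mol.
mass Na2CO3 = 0.01184 x 105.99 = 1.255 g, so %Na2CO3 = 1.255/1.6663 x 100 = 75.3%.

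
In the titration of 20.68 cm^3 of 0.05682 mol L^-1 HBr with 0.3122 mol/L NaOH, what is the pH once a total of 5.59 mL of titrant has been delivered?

12.34

n(acid) = 0.05682 x 0.02068 = 0.001175 mol; n(NaOH) added = 0.3122 x 0.005590 = 0.001745 mol.
Base is in excess by 0.001745 - 0.001175 = 0.0005702 mol in a total volume of 0.02627 L.
[OH^-] = 0.0005702/0.02627 = 0.02170 M, so pOH = 1.66 and pH = 14.00 - 1.66 = 12.34.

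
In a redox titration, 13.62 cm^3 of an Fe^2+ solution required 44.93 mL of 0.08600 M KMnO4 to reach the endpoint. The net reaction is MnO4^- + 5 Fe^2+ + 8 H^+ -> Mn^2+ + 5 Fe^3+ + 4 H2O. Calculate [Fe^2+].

n(KMnO4) = 0.08600 x 0.04493 = 0.003864 mol.
From the balanced equation, 1 mol KMnO4 reacts with 5 mol Fe^2+, so n(Fe^2+) = 0.003864 x 5/1 = 0.01932 mol.
[Fe^2+] = 0.01932 / 0.01362 L = 1.42 M.

1.42 M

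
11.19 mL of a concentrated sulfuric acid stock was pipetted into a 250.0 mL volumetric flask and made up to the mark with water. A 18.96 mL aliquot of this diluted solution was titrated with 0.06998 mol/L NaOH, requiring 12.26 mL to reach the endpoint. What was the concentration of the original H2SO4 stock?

n(NaOH) = 0.06998 x 0.01226 = 0.0008580 mol.
n(H2SO4) in the aliquot = 0.0008580 x 1/2 = 0.0004290 mol.
[diluted H2SO4] = 0.0004290 / 0.01896 = 0.02263 M.
Dilution factor = 250.0/11.19 = 22.34, so [stock] = 0.02263 x 22.34 = 0.505 M.

0.505 M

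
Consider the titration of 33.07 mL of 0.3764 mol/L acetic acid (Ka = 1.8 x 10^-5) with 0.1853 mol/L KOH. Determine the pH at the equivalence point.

n(CH3COOH) = 0.3764 x 0.03307 = 0.01245 mol; V(KOH) at equivalence = 0.01245/0.1853 = 0.06718 L.
At equivalence all the acid is converted to CH3COO-; total volume = 0.03307 + 0.06718 = 0.1002 L, so [CH3COO-] = 0.01245/0.1002 = 0.1242 M.
Kb = Kw/Ka = 1.0e-14 / 1.8 x 10^-5 = 5.56e-10.
[OH^-] = sqrt(Kb x [CH3COO-]) = sqrt(5.56e-10 x 0.1242) = 8.31e-6 M.
pOH = 5.08, so pH = 14.00 - 5.08 = 8.92.

8.92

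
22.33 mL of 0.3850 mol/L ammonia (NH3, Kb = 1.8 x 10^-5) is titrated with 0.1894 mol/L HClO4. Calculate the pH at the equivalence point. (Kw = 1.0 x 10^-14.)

5.08

n(NH3) = 0.3850 x 0.02233 = 0.008597 mol; V(HClO4) at equivalence = 0.008597/0.1894 = 0.04539 L.
At equivalence the base is fully converted to NH4+; total volume = 0.06772 L, so [NH4+] = 0.008597/0.06772 = 0.1269 M.
Ka(NH4+) = Kw/Kb = 1.0e-14 / 1.8 x 10^-5 = 5.56e-10.
[H^+] = sqrt(Ka x [NH4+]) = sqrt(5.56e-10 x 0.1269) = 8.40e-6 M.
pH = -log(8.40e-6) = 5.08.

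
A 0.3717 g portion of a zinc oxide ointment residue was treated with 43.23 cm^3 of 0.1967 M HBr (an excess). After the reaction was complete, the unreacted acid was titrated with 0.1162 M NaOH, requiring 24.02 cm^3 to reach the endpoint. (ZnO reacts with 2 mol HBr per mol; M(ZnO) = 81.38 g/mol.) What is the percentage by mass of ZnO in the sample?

Total n(HBr) added = 0.1967 x 0.04323 = 0.008503 mol.
n(NaOH) used = 0.1162 x 0.02402 = 0.002791 mol, which equals the excess n(HBr).
So n(HBr) consumed by the sample = 0.008503 - 0.002791 = 0.005712 mol.
n(ZnO) = 0.005712 / 2 = 0.002856 mol.
mass ZnO = 0.002856 x 81.38 = 0.2324 g, so %ZnO = 0.2324/0.3717 x 100 = 62.5%.

62.5%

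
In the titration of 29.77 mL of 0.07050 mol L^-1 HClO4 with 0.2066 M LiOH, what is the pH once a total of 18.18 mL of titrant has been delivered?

12.54

n(acid) = 0.07050 x 0.02977 = 0.002099 mol; n(LiOH) added = 0.2066 x 0.01818 = 0.003756 mol.
Base is in excess by 0.003756 - 0.002099 = 0.001657 mol in a total volume of 0.04795 L.
[OH^-] = 0.001657/0.04795 = 0.03456 M, so pOH = 1.46 and pH = 14.00 - 1.46 = 12.54.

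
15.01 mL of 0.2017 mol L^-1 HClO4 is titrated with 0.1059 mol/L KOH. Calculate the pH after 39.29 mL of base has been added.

n(acid) = 0.2017 x 0.01501 = 0.003028 mol; n(KOH) added = 0.1059 x 0.03929 = 0.004161 mol.
Base is in excess by 0.004161 - 0.003028 = 0.001133 mol in a total volume of 0.05430 L.
[OH^-] = 0.001133/0.05430 = 0.02087 M, so pOH = 1.68 and pH = 14.00 - 1.68 = 12.32.

12.32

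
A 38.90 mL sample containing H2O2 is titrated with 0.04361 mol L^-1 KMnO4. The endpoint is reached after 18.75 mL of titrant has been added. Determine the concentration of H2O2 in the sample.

0.0526 M

n(KMnO4) = 0.04361 x 0.01875 = 0.0008177 mol.
From the balanced equation, 2 mol KMnO4 reacts with 5 mol H2O2, so n(H2O2) = 0.0008177 x 5/2 = 0.002044 mol.
[H2O2] = 0.002044 / 0.03890 L = 0.0526 M.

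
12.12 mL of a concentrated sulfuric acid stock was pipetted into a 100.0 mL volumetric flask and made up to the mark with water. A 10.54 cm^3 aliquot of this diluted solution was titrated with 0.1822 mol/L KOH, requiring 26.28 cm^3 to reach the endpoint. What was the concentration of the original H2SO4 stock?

n(KOH) = 0.1822 x 0.02628 = 0.004788 mol.
n(H2SO4) in the aliquot = 0.004788 x 1/2 = 0.002394 mol.
[diluted H2SO4] = 0.002394 / 0.01054 = 0.2271 M.
Dilution factor = 100.0/12.12 = 8.251, so [stock] = 0.2271 x 8.251 = 1.87 M.

1.87 M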